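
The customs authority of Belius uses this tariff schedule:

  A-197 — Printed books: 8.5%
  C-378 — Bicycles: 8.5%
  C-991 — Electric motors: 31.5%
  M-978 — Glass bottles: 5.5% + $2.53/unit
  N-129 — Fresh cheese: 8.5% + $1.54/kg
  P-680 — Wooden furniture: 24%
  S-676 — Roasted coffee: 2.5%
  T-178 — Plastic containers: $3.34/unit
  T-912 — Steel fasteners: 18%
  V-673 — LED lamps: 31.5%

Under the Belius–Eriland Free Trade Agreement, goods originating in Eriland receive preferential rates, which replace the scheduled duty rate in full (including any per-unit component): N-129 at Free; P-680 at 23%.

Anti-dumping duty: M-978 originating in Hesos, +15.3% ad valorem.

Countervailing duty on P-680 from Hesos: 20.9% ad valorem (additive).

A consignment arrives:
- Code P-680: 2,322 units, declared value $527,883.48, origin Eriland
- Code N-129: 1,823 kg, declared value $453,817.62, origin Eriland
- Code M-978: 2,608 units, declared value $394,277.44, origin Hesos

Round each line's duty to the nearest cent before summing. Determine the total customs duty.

$210,021.15

Line 1 (P-680, Eriland, 2,322 units, $527,883.48):
Base rate for P-680 is 24%.
Origin Eriland qualifies under the Belius–Eriland agreement and P-680 is covered: preferential rate 23% applies instead.
The additional-duty order on P-680 targets Hesos, not Eriland; it does not apply.
Duty = $527,883.48 × 23% = $121,413.20.
Line 2 (N-129, Eriland, 1,823 kg, $453,817.62):
Base rate for N-129 is 8.5% + $1.54/kg.
Origin Eriland qualifies under the Belius–Eriland agreement and N-129 is covered: preferential rate Free applies instead.
Duty = $453,817.62 × 0% = $0.00.
Line 3 (M-978, Hesos, 2,608 units, $394,277.44):
Base rate for M-978 is 5.5% + $2.53/unit.
Additional duty on M-978 from Hesos: +15.3%. Applied ad valorem rate: 5.5% + 15.3% = 20.8%.
Duty = $394,277.44 × 20.8% + 2,608 × $2.53 = $88,607.95.
Total = $121,413.20 + $0.00 + $88,607.95 = $210,021.15.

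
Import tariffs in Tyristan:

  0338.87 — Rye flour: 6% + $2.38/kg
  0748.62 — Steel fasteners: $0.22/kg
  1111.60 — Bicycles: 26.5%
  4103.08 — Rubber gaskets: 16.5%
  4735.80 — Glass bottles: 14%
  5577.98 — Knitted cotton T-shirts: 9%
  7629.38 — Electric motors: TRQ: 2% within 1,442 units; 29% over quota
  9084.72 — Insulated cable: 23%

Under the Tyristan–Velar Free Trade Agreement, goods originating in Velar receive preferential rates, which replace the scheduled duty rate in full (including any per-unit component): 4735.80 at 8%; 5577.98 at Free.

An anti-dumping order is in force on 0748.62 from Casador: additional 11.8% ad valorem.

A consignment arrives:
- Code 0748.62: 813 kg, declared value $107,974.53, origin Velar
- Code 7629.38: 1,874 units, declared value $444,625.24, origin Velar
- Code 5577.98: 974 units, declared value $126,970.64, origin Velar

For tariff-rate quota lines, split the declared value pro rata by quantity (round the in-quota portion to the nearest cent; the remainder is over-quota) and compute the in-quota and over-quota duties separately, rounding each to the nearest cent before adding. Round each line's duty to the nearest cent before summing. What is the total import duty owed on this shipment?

Line 1 (0748.62, Velar, 813 kg, $107,974.53):
Base rate for 0748.62 is $0.22/kg.
Origin Velar is the FTA partner but 0748.62 is not on the preference list; base rate stands.
The additional-duty order on 0748.62 targets Casador, not Velar; it does not apply.
Duty = 813 × $0.22 = $178.86.
Line 2 (7629.38, Velar, 1,874 units, $444,625.24):
Code 7629.38 is under a tariff-rate quota (threshold 1,442 units). In-quota: 1,442 units at 2%; over-quota: 432 units at 29%.
Pro-rata value split: in-quota = $444,625.24 × 1,442/1,874 = $342,128.92; over-quota = $444,625.24 − $342,128.92 = $102,496.32.
In-quota duty = $342,128.92 × 2% = $6,842.58. Over-quota duty = $102,496.32 × 29% = $29,723.93.
Line duty = $6,842.58 + $29,723.93 = $36,566.51.
Line 3 (5577.98, Velar, 974 units, $126,970.64):
Base rate for 5577.98 is 9%.
Origin Velar qualifies under the Tyristan–Velar agreement and 5577.98 is covered: preferential rate Free applies instead.
Duty = $126,970.64 × 0% = $0.00.
Total = $178.86 + $36,566.51 + $0.00 = $36,745.37.

$36,745.37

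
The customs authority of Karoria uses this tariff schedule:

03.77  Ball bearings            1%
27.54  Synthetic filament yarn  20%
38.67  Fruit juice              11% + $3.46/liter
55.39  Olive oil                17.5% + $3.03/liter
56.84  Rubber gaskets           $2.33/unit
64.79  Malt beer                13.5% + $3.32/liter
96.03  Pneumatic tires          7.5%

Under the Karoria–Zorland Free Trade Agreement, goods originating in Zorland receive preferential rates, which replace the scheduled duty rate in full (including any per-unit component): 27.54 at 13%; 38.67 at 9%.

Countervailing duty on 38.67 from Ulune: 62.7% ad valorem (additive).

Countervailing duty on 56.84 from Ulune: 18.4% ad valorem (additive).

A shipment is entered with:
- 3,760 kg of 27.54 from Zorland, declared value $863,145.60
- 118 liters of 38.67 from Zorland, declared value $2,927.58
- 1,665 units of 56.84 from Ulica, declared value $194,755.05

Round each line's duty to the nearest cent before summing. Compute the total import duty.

Line 1 (27.54, Zorland, 3,760 kg, $863,145.60):
Base rate for 27.54 is 20%.
Origin Zorland qualifies under the Karoria–Zorland agreement and 27.54 is covered: preferential rate 13% applies instead.
Duty = $863,145.60 × 13% = $112,208.93.
Line 2 (38.67, Zorland, 118 liters, $2,927.58):
Base rate for 38.67 is 11% + $3.46/liter.
Origin Zorland qualifies under the Karoria–Zorland agreement and 38.67 is covered: preferential rate 9% applies instead.
The additional-duty order on 38.67 targets Ulune, not Zorland; it does not apply.
Duty = $2,927.58 × 9% = $263.48.
Line 3 (56.84, Ulica, 1,665 units, $194,755.05):
Base rate for 56.84 is $2.33/unit.
The additional-duty order on 56.84 targets Ulune, not Ulica; it does not apply.
Duty = 1,665 × $2.33 = $3,879.45.
Total = $112,208.93 + $263.48 + $3,879.45 = $116,351.86.

$116,351.86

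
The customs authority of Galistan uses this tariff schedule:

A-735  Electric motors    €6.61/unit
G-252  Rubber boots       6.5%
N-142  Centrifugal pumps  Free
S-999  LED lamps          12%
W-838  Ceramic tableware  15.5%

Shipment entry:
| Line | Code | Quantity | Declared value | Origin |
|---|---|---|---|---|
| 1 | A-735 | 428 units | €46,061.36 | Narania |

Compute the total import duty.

Line 1 (A-735, Narania, 428 units, €46,061.36):
Base rate for A-735 is €6.61/unit.
Duty = 428 × €6.61 = €2,829.08.

€2,829.08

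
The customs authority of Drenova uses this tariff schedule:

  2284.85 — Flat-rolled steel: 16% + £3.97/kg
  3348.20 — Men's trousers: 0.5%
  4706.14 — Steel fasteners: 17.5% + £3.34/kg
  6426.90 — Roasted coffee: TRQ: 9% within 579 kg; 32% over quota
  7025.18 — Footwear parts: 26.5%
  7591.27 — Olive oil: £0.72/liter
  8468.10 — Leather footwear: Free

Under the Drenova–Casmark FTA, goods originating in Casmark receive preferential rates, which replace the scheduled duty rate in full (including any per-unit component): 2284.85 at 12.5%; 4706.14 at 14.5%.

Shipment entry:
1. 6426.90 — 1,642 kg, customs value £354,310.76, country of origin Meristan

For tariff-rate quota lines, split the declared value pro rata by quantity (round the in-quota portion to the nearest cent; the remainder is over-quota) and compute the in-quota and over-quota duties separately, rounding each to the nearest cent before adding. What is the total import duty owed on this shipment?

Line 1 (6426.90, Meristan, 1,642 kg, £354,310.76):
Code 6426.90 is under a tariff-rate quota (threshold 579 kg). In-quota: 579 kg at 9%; over-quota: 1,063 kg at 32%.
Pro-rata value split: in-quota = £354,310.76 × 579/1,642 = £124,936.62; over-quota = £354,310.76 − £124,936.62 = £229,374.14.
In-quota duty = £124,936.62 × 9% = £11,244.30. Over-quota duty = £229,374.14 × 32% = £73,399.72.
Line duty = £11,244.30 + £73,399.72 = £84,644.02.

£84,644.02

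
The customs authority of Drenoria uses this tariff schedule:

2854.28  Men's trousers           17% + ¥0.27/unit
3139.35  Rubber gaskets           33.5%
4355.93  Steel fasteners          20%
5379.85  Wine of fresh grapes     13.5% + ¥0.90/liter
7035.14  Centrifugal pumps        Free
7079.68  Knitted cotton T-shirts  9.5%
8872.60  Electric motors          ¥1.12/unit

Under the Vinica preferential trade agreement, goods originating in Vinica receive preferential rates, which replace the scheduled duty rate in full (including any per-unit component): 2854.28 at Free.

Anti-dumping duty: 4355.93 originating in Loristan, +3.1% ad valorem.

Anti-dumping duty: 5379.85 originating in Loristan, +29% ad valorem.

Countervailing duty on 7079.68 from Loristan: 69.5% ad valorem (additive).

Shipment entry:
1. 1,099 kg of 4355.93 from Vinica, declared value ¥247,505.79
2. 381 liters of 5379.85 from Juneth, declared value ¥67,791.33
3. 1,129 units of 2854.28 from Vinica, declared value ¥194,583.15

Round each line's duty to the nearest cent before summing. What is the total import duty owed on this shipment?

¥58,995.89

Line 1 (4355.93, Vinica, 1,099 kg, ¥247,505.79):
Base rate for 4355.93 is 20%.
Origin Vinica is the FTA partner but 4355.93 is not on the preference list; base rate stands.
The additional-duty order on 4355.93 targets Loristan, not Vinica; it does not apply.
Duty = ¥247,505.79 × 20% = ¥49,501.16.
Line 2 (5379.85, Juneth, 381 liters, ¥67,791.33):
Base rate for 5379.85 is 13.5% + ¥0.90/liter.
The additional-duty order on 5379.85 targets Loristan, not Juneth; it does not apply.
Duty = ¥67,791.33 × 13.5% + 381 × ¥0.90 = ¥9,494.73.
Line 3 (2854.28, Vinica, 1,129 units, ¥194,583.15):
Base rate for 2854.28 is 17% + ¥0.27/unit.
Origin Vinica qualifies under the Drenoria–Vinica agreement and 2854.28 is covered: preferential rate Free applies instead.
Duty = ¥194,583.15 × 0% = ¥0.00.
Total = ¥49,501.16 + ¥9,494.73 + ¥0.00 = ¥58,995.89.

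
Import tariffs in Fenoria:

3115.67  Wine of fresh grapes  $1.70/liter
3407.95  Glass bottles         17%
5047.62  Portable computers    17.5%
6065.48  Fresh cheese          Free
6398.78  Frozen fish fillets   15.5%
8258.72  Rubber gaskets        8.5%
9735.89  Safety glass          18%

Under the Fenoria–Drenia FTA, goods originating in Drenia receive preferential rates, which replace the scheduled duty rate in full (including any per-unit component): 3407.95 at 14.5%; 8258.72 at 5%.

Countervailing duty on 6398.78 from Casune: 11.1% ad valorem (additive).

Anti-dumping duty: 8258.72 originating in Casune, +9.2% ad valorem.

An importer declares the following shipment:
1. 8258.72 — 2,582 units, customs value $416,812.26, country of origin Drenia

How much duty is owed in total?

$20,840.61

Line 1 (8258.72, Drenia, 2,582 units, $416,812.26):
Base rate for 8258.72 is 8.5%.
Origin Drenia qualifies under the Fenoria–Drenia agreement and 8258.72 is covered: preferential rate 5% applies instead.
The additional-duty order on 8258.72 targets Casune, not Drenia; it does not apply.
Duty = $416,812.26 × 5% = $20,840.61.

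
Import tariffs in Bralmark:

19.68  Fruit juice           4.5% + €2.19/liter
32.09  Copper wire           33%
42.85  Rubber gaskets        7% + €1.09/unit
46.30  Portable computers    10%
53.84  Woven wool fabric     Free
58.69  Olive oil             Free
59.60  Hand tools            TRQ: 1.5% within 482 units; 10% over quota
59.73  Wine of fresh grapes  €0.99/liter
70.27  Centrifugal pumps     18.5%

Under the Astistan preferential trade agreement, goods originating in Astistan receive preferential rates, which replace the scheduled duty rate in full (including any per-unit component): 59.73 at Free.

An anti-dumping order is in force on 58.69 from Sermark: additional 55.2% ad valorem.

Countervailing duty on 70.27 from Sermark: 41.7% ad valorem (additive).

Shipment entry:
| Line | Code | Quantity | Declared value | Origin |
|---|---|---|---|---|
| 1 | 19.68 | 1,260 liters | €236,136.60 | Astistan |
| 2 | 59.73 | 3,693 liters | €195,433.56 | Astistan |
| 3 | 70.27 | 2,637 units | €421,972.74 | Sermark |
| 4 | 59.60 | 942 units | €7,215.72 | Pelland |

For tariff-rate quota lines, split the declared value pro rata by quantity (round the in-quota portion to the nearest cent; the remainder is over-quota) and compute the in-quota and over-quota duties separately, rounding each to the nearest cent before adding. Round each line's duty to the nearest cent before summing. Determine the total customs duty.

€267,820.88

Line 1 (19.68, Astistan, 1,260 liters, €236,136.60):
Base rate for 19.68 is 4.5% + €2.19/liter.
Origin Astistan is the FTA partner but 19.68 is not on the preference list; base rate stands.
Duty = €236,136.60 × 4.5% + 1,260 × €2.19 = €13,385.55.
Line 2 (59.73, Astistan, 3,693 liters, €195,433.56):
Base rate for 59.73 is €0.99/liter.
Origin Astistan qualifies under the Bralmark–Astistan agreement and 59.73 is covered: preferential rate Free applies instead.
Duty = €195,433.56 × 0% = €0.00.
Line 3 (70.27, Sermark, 2,637 units, €421,972.74):
Base rate for 70.27 is 18.5%.
Additional duty on 70.27 from Sermark: +41.7%. Applied ad valorem rate: 18.5% + 41.7% = 60.2%.
Duty = €421,972.74 × 60.2% = €254,027.59.
Line 4 (59.60, Pelland, 942 units, €7,215.72):
Code 59.60 is under a tariff-rate quota (threshold 482 units). In-quota: 482 units at 1.5%; over-quota: 460 units at 10%.
Pro-rata value split: in-quota = €7,215.72 × 482/942 = €3,692.12; over-quota = €7,215.72 − €3,692.12 = €3,523.60.
In-quota duty = €3,692.12 × 1.5% = €55.38. Over-quota duty = €3,523.60 × 10% = €352.36.
Line duty = €55.38 + €352.36 = €407.74.
Total = €13,385.55 + €0.00 + €254,027.59 + €407.74 = €267,820.88.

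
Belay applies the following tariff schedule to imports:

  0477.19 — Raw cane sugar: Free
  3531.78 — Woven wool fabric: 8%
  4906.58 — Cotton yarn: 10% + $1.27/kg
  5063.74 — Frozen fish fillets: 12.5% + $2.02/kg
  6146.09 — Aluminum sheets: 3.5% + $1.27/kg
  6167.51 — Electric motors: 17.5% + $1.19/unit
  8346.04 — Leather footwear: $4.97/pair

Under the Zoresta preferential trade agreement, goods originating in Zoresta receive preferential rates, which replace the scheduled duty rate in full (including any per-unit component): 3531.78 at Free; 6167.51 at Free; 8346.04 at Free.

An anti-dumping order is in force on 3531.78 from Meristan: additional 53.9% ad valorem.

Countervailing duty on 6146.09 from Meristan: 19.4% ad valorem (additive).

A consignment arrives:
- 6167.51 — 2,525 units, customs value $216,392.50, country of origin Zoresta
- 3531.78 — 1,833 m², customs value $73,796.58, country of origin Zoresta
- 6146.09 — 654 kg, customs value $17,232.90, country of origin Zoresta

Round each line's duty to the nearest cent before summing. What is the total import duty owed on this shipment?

Line 1 (6167.51, Zoresta, 2,525 units, $216,392.50):
Base rate for 6167.51 is 17.5% + $1.19/unit.
Origin Zoresta qualifies under the Belay–Zoresta agreement and 6167.51 is covered: preferential rate Free applies instead.
Duty = $216,392.50 × 0% = $0.00.
Line 2 (3531.78, Zoresta, 1,833 m², $73,796.58):
Base rate for 3531.78 is 8%.
Origin Zoresta qualifies under the Belay–Zoresta agreement and 3531.78 is covered: preferential rate Free applies instead.
The additional-duty order on 3531.78 targets Meristan, not Zoresta; it does not apply.
Duty = $73,796.58 × 0% = $0.00.
Line 3 (6146.09, Zoresta, 654 kg, $17,232.90):
Base rate for 6146.09 is 3.5% + $1.27/kg.
Origin Zoresta is the FTA partner but 6146.09 is not on the preference list; base rate stands.
The additional-duty order on 6146.09 targets Meristan, not Zoresta; it does not apply.
Duty = $17,232.90 × 3.5% + 654 × $1.27 = $1,433.73.
Total = $0.00 + $0.00 + $1,433.73 = $1,433.73.

$1,433.73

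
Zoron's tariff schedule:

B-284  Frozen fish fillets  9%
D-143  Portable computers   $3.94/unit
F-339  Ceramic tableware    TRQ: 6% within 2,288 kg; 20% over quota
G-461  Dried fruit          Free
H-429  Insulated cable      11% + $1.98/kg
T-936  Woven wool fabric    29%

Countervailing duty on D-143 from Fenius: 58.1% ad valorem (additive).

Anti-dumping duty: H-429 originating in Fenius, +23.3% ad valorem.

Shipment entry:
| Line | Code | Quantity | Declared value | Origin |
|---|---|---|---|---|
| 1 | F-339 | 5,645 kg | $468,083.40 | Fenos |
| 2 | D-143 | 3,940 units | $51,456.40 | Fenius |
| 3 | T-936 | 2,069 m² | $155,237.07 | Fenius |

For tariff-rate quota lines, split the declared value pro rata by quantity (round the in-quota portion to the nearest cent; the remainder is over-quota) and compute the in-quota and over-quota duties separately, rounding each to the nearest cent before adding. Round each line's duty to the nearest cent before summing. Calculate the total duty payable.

$157,494.27

Line 1 (F-339, Fenos, 5,645 kg, $468,083.40):
Code F-339 is under a tariff-rate quota (threshold 2,288 kg). In-quota: 2,288 kg at 6%; over-quota: 3,357 kg at 20%.
Pro-rata value split: in-quota = $468,083.40 × 2,288/5,645 = $189,720.96; over-quota = $468,083.40 − $189,720.96 = $278,362.44.
In-quota duty = $189,720.96 × 6% = $11,383.26. Over-quota duty = $278,362.44 × 20% = $55,672.49.
Line duty = $11,383.26 + $55,672.49 = $67,055.75.
Line 2 (D-143, Fenius, 3,940 units, $51,456.40):
Base rate for D-143 is $3.94/unit.
Additional duty on D-143 from Fenius: +58.1% ad valorem. Applied ad valorem rate = 58.1%.
Duty = $51,456.40 × 58.1% + 3,940 × $3.94 = $45,419.77.
Line 3 (T-936, Fenius, 2,069 m², $155,237.07):
Base rate for T-936 is 29%.
Duty = $155,237.07 × 29% = $45,018.75.
Total = $67,055.75 + $45,419.77 + $45,018.75 = $157,494.27.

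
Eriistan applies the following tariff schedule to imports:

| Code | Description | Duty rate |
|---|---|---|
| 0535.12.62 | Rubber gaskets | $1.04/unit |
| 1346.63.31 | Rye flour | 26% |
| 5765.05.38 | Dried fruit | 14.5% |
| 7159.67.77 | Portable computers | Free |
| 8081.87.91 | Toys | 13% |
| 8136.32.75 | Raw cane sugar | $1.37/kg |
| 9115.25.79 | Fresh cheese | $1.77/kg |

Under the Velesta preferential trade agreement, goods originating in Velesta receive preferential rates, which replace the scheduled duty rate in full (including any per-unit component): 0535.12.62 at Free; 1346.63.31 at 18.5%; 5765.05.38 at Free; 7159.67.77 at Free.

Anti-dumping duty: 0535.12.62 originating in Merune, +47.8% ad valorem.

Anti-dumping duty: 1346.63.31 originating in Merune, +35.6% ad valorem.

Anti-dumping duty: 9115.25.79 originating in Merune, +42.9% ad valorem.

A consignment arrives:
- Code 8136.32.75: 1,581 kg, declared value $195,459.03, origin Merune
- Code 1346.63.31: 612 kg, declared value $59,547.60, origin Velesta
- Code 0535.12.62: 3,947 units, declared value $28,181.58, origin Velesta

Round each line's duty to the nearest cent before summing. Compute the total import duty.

$13,182.28

Line 1 (8136.32.75, Merune, 1,581 kg, $195,459.03):
Base rate for 8136.32.75 is $1.37/kg.
Duty = 1,581 × $1.37 = $2,165.97.
Line 2 (1346.63.31, Velesta, 612 kg, $59,547.60):
Base rate for 1346.63.31 is 26%.
Origin Velesta qualifies under the Eriistan–Velesta agreement and 1346.63.31 is covered: preferential rate 18.5% applies instead.
The additional-duty order on 1346.63.31 targets Merune, not Velesta; it does not apply.
Duty = $59,547.60 × 18.5% = $11,016.31.
Line 3 (0535.12.62, Velesta, 3,947 units, $28,181.58):
Base rate for 0535.12.62 is $1.04/unit.
Origin Velesta qualifies under the Eriistan–Velesta agreement and 0535.12.62 is covered: preferential rate Free applies instead.
The additional-duty order on 0535.12.62 targets Merune, not Velesta; it does not apply.
Duty = $28,181.58 × 0% = $0.00.
Total = $2,165.97 + $11,016.31 + $0.00 = $13,182.28.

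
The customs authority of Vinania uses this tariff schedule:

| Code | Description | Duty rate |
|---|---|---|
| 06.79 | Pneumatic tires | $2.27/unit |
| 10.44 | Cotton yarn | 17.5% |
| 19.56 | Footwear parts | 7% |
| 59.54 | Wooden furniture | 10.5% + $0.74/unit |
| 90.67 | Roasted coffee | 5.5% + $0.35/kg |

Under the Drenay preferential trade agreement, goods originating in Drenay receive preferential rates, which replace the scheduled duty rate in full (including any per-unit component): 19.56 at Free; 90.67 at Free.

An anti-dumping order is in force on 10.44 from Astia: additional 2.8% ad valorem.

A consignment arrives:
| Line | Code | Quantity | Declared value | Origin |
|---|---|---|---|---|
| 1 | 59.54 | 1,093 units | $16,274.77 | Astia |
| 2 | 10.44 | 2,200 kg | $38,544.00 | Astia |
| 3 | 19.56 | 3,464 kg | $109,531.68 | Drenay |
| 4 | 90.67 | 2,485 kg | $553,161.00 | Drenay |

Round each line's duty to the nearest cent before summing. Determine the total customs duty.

Line 1 (59.54, Astia, 1,093 units, $16,274.77):
Base rate for 59.54 is 10.5% + $0.74/unit.
Duty = $16,274.77 × 10.5% + 1,093 × $0.74 = $2,517.67.
Line 2 (10.44, Astia, 2,200 kg, $38,544.00):
Base rate for 10.44 is 17.5%.
Additional duty on 10.44 from Astia: +2.8%. Applied ad valorem rate: 17.5% + 2.8% = 20.3%.
Duty = $38,544.00 × 20.3% = $7,824.43.
Line 3 (19.56, Drenay, 3,464 kg, $109,531.68):
Base rate for 19.56 is 7%.
Origin Drenay qualifies under the Vinania–Drenay agreement and 19.56 is covered: preferential rate Free applies instead.
Duty = $109,531.68 × 0% = $0.00.
Line 4 (90.67, Drenay, 2,485 kg, $553,161.00):
Base rate for 90.67 is 5.5% + $0.35/kg.
Origin Drenay qualifies under the Vinania–Drenay agreement and 90.67 is covered: preferential rate Free applies instead.
Duty = $553,161.00 × 0% = $0.00.
Total = $2,517.67 + $7,824.43 + $0.00 + $0.00 = $10,342.10.

$10,342.10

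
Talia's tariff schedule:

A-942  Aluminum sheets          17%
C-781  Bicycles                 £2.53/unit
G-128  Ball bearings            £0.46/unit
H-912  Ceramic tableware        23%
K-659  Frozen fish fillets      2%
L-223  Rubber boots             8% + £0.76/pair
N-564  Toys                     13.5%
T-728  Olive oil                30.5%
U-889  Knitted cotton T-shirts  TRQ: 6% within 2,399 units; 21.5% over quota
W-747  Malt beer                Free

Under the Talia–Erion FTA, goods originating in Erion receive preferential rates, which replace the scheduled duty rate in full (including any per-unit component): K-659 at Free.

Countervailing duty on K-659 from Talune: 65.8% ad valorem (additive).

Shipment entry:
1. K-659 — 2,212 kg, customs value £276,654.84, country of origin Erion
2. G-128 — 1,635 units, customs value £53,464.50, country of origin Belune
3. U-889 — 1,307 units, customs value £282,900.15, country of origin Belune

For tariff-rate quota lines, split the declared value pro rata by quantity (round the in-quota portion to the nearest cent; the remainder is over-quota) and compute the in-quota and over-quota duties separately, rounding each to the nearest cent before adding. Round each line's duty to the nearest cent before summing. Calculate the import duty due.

Line 1 (K-659, Erion, 2,212 kg, £276,654.84):
Base rate for K-659 is 2%.
Origin Erion qualifies under the Talia–Erion agreement and K-659 is covered: preferential rate Free applies instead.
The additional-duty order on K-659 targets Talune, not Erion; it does not apply.
Duty = £276,654.84 × 0% = £0.00.
Line 2 (G-128, Belune, 1,635 units, £53,464.50):
Base rate for G-128 is £0.46/unit.
Duty = 1,635 × £0.46 = £752.10.
Line 3 (U-889, Belune, 1,307 units, £282,900.15):
Code U-889 is under a tariff-rate quota (threshold 2,399 units). Quantity 1,307 units is within the quota, so the in-quota rate 6% applies to the full value.
Duty = £282,900.15 × 6% = £16,974.01.
Total = £0.00 + £752.10 + £16,974.01 = £17,726.11.

£17,726.11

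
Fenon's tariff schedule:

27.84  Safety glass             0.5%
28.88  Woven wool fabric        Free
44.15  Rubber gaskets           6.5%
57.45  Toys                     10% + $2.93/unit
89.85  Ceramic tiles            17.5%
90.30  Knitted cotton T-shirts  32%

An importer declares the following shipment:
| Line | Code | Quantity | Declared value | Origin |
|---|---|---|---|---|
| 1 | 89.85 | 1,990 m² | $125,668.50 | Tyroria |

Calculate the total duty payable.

$21,991.99

Line 1 (89.85, Tyroria, 1,990 m², $125,668.50):
Base rate for 89.85 is 17.5%.
Duty = $125,668.50 × 17.5% = $21,991.99.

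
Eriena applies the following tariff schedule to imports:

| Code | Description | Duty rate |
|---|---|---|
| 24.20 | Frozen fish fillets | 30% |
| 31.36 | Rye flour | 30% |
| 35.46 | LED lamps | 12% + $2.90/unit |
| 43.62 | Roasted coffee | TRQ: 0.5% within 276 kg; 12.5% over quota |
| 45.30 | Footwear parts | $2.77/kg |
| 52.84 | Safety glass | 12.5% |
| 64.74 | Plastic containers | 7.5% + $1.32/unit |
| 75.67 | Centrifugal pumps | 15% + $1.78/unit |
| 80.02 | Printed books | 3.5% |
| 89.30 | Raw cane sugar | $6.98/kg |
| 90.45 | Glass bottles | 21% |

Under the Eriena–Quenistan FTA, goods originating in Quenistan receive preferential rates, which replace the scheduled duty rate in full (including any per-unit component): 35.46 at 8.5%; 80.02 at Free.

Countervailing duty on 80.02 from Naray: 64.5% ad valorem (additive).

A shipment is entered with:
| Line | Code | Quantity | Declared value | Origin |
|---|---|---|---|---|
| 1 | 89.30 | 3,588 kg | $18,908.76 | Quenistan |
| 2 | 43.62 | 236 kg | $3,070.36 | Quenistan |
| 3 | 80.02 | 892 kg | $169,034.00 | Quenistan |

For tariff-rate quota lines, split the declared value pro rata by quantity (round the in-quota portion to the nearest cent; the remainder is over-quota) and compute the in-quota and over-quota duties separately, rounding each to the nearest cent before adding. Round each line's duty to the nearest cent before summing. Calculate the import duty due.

$25,059.59

Line 1 (89.30, Quenistan, 3,588 kg, $18,908.76):
Base rate for 89.30 is $6.98/kg.
Origin Quenistan is the FTA partner but 89.30 is not on the preference list; base rate stands.
Duty = 3,588 × $6.98 = $25,044.24.
Line 2 (43.62, Quenistan, 236 kg, $3,070.36):
Code 43.62 is under a tariff-rate quota (threshold 276 kg). Quantity 236 kg is within the quota, so the in-quota rate 0.5% applies to the full value.
Duty = $3,070.36 × 0.5% = $15.35.
Line 3 (80.02, Quenistan, 892 kg, $169,034.00):
Base rate for 80.02 is 3.5%.
Origin Quenistan qualifies under the Eriena–Quenistan agreement and 80.02 is covered: preferential rate Free applies instead.
The additional-duty order on 80.02 targets Naray, not Quenistan; it does not apply.
Duty = $169,034.00 × 0% = $0.00.
Total = $25,044.24 + $15.35 + $0.00 = $25,059.59.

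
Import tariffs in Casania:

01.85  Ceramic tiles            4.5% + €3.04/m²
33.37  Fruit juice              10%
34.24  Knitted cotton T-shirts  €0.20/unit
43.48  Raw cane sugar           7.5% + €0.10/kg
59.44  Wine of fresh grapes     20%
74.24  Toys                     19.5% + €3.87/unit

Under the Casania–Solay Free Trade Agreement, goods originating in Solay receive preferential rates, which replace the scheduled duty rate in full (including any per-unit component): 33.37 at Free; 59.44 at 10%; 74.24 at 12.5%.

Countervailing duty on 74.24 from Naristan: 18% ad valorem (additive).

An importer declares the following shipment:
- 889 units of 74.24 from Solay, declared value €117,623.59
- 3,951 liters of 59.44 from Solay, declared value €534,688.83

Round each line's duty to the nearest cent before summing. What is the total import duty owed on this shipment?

Line 1 (74.24, Solay, 889 units, €117,623.59):
Base rate for 74.24 is 19.5% + €3.87/unit.
Origin Solay qualifies under the Casania–Solay agreement and 74.24 is covered: preferential rate 12.5% applies instead.
The additional-duty order on 74.24 targets Naristan, not Solay; it does not apply.
Duty = €117,623.59 × 12.5% = €14,702.95.
Line 2 (59.44, Solay, 3,951 liters, €534,688.83):
Base rate for 59.44 is 20%.
Origin Solay qualifies under the Casania–Solay agreement and 59.44 is covered: preferential rate 10% applies instead.
Duty = €534,688.83 × 10% = €53,468.88.
Total = €14,702.95 + €53,468.88 = €68,171.83.

€68,171.83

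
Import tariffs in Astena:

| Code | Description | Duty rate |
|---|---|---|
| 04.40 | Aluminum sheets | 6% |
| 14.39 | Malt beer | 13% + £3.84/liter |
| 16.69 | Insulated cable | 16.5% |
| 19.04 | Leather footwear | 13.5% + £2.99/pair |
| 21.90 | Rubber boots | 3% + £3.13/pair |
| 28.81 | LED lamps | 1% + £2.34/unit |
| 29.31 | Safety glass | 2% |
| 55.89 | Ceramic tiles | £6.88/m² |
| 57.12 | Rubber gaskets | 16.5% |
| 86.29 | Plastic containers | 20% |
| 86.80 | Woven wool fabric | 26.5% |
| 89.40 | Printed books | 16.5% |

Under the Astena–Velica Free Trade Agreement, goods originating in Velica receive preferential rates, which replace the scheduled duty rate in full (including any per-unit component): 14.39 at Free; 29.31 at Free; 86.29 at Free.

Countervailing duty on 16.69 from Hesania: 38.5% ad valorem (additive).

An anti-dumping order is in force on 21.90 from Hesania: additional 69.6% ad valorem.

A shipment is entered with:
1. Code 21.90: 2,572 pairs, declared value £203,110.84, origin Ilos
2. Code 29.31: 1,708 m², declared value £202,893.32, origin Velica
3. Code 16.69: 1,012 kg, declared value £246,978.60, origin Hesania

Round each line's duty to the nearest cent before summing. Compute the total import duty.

Line 1 (21.90, Ilos, 2,572 pairs, £203,110.84):
Base rate for 21.90 is 3% + £3.13/pair.
The additional-duty order on 21.90 targets Hesania, not Ilos; it does not apply.
Duty = £203,110.84 × 3% + 2,572 × £3.13 = £14,143.69.
Line 2 (29.31, Velica, 1,708 m², £202,893.32):
Base rate for 29.31 is 2%.
Origin Velica qualifies under the Astena–Velica agreement and 29.31 is covered: preferential rate Free applies instead.
Duty = £202,893.32 × 0% = £0.00.
Line 3 (16.69, Hesania, 1,012 kg, £246,978.60):
Base rate for 16.69 is 16.5%.
Additional duty on 16.69 from Hesania: +38.5%. Applied ad valorem rate: 16.5% + 38.5% = 55%.
Duty = £246,978.60 × 55% = £135,838.23.
Total = £14,143.69 + £0.00 + £135,838.23 = £149,981.92.

£149,981.92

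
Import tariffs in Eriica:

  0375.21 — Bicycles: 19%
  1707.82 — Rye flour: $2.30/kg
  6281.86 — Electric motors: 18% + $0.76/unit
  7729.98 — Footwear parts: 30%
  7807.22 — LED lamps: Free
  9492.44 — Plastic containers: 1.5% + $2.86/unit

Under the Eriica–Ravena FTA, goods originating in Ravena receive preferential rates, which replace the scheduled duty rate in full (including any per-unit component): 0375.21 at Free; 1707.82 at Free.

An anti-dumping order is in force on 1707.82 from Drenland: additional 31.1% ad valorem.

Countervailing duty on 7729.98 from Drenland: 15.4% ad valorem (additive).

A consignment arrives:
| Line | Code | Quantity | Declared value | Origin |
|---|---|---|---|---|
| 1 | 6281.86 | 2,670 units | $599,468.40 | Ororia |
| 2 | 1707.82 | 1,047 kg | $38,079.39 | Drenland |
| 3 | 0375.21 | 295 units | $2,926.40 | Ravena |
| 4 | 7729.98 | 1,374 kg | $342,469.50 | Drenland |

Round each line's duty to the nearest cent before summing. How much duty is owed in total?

Line 1 (6281.86, Ororia, 2,670 units, $599,468.40):
Base rate for 6281.86 is 18% + $0.76/unit.
Duty = $599,468.40 × 18% + 2,670 × $0.76 = $109,933.51.
Line 2 (1707.82, Drenland, 1,047 kg, $38,079.39):
Base rate for 1707.82 is $2.30/kg.
1707.82 has an FTA preferential rate, but origin Drenland is not Ravena; base rate stands.
Additional duty on 1707.82 from Drenland: +31.1% ad valorem. Applied ad valorem rate = 31.1%.
Duty = $38,079.39 × 31.1% + 1,047 × $2.30 = $14,250.79.
Line 3 (0375.21, Ravena, 295 units, $2,926.40):
Base rate for 0375.21 is 19%.
Origin Ravena qualifies under the Eriica–Ravena agreement and 0375.21 is covered: preferential rate Free applies instead.
Duty = $2,926.40 × 0% = $0.00.
Line 4 (7729.98, Drenland, 1,374 kg, $342,469.50):
Base rate for 7729.98 is 30%.
Additional duty on 7729.98 from Drenland: +15.4%. Applied ad valorem rate: 30% + 15.4% = 45.4%.
Duty = $342,469.50 × 45.4% = $155,481.15.
Total = $109,933.51 + $14,250.79 + $0.00 + $155,481.15 = $279,665.45.

$279,665.45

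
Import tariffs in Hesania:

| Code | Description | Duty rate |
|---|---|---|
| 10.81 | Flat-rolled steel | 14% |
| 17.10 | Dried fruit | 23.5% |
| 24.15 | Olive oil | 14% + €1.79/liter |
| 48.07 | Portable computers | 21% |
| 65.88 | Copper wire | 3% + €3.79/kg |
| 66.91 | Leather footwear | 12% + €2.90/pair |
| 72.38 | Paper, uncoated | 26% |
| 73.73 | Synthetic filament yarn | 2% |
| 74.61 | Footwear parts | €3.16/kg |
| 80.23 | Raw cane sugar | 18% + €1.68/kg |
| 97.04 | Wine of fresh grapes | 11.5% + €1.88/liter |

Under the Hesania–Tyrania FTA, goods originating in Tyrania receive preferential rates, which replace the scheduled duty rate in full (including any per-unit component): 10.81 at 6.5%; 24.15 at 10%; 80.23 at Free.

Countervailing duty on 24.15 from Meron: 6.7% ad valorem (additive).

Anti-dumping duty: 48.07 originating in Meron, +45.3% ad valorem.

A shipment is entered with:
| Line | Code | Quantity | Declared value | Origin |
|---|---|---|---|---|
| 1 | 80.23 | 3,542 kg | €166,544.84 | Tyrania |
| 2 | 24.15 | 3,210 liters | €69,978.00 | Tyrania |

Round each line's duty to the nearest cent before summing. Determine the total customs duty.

Line 1 (80.23, Tyrania, 3,542 kg, €166,544.84):
Base rate for 80.23 is 18% + €1.68/kg.
Origin Tyrania qualifies under the Hesania–Tyrania agreement and 80.23 is covered: preferential rate Free applies instead.
Duty = €166,544.84 × 0% = €0.00.
Line 2 (24.15, Tyrania, 3,210 liters, €69,978.00):
Base rate for 24.15 is 14% + €1.79/liter.
Origin Tyrania qualifies under the Hesania–Tyrania agreement and 24.15 is covered: preferential rate 10% applies instead.
The additional-duty order on 24.15 targets Meron, not Tyrania; it does not apply.
Duty = €69,978.00 × 10% = €6,997.80.
Total = €0.00 + €6,997.80 = €6,997.80.

€6,997.80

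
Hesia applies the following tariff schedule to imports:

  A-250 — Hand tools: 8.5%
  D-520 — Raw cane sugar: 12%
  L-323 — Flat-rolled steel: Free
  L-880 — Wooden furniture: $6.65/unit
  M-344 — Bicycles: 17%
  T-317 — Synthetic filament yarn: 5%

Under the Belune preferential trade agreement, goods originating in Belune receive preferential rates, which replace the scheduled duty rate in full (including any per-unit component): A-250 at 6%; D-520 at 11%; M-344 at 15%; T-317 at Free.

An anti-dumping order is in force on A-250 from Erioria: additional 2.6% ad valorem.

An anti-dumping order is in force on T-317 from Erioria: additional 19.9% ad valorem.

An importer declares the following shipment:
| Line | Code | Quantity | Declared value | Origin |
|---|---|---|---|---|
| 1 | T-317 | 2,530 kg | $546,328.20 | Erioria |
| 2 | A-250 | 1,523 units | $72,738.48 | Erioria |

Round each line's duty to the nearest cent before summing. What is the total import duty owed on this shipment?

Line 1 (T-317, Erioria, 2,530 kg, $546,328.20):
Base rate for T-317 is 5%.
T-317 has an FTA preferential rate, but origin Erioria is not Belune; base rate stands.
Additional duty on T-317 from Erioria: +19.9%. Applied ad valorem rate: 5% + 19.9% = 24.9%.
Duty = $546,328.20 × 24.9% = $136,035.72.
Line 2 (A-250, Erioria, 1,523 units, $72,738.48):
Base rate for A-250 is 8.5%.
A-250 has an FTA preferential rate, but origin Erioria is not Belune; base rate stands.
Additional duty on A-250 from Erioria: +2.6%. Applied ad valorem rate: 8.5% + 2.6% = 11.1%.
Duty = $72,738.48 × 11.1% = $8,073.97.
Total = $136,035.72 + $8,073.97 = $144,109.69.

$144,109.69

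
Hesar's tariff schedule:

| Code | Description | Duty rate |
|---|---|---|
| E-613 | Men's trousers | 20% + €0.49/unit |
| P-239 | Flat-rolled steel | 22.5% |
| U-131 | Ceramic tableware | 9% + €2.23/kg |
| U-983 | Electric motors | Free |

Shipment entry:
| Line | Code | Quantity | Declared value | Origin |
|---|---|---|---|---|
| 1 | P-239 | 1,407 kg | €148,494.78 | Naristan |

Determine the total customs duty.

€33,411.33

Line 1 (P-239, Naristan, 1,407 kg, €148,494.78):
Base rate for P-239 is 22.5%.
Duty = €148,494.78 × 22.5% = €33,411.33.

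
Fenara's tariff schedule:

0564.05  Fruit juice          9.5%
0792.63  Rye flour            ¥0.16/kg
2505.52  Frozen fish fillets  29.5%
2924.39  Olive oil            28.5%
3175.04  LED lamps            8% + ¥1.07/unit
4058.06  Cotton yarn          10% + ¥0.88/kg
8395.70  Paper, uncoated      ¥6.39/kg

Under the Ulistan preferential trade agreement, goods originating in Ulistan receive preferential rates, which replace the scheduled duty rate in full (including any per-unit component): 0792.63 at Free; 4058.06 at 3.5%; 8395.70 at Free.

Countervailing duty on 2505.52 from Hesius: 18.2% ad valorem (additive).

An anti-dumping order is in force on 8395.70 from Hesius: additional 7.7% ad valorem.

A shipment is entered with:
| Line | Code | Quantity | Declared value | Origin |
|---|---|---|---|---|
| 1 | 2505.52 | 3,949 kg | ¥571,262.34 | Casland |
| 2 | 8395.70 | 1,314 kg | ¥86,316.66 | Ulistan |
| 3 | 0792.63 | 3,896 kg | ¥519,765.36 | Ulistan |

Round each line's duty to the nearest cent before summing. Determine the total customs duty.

¥168,522.39

Line 1 (2505.52, Casland, 3,949 kg, ¥571,262.34):
Base rate for 2505.52 is 29.5%.
The additional-duty order on 2505.52 targets Hesius, not Casland; it does not apply.
Duty = ¥571,262.34 × 29.5% = ¥168,522.39.
Line 2 (8395.70, Ulistan, 1,314 kg, ¥86,316.66):
Base rate for 8395.70 is ¥6.39/kg.
Origin Ulistan qualifies under the Fenara–Ulistan agreement and 8395.70 is covered: preferential rate Free applies instead.
The additional-duty order on 8395.70 targets Hesius, not Ulistan; it does not apply.
Duty = ¥86,316.66 × 0% = ¥0.00.
Line 3 (0792.63, Ulistan, 3,896 kg, ¥519,765.36):
Base rate for 0792.63 is ¥0.16/kg.
Origin Ulistan qualifies under the Fenara–Ulistan agreement and 0792.63 is covered: preferential rate Free applies instead.
Duty = ¥519,765.36 × 0% = ¥0.00.
Total = ¥168,522.39 + ¥0.00 + ¥0.00 = ¥168,522.39.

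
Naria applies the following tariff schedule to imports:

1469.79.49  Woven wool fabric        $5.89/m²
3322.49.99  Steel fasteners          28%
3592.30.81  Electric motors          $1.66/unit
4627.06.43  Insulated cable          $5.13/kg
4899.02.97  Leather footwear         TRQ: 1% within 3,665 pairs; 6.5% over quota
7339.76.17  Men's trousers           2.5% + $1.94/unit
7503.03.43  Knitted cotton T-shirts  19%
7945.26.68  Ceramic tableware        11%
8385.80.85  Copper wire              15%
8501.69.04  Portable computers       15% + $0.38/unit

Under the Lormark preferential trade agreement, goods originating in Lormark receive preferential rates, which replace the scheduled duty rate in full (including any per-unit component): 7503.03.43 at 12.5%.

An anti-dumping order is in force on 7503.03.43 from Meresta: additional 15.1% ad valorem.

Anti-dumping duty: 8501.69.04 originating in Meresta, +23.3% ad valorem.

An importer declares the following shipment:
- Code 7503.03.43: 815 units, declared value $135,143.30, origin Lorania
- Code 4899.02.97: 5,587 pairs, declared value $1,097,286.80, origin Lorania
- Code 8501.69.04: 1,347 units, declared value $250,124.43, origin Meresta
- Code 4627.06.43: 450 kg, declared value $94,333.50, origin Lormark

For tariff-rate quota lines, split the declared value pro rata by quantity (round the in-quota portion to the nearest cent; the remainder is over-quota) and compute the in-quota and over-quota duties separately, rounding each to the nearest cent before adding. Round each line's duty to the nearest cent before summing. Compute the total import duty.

$156,029.56

Line 1 (7503.03.43, Lorania, 815 units, $135,143.30):
Base rate for 7503.03.43 is 19%.
7503.03.43 has an FTA preferential rate, but origin Lorania is not Lormark; base rate stands.
The additional-duty order on 7503.03.43 targets Meresta, not Lorania; it does not apply.
Duty = $135,143.30 × 19% = $25,677.23.
Line 2 (4899.02.97, Lorania, 5,587 pairs, $1,097,286.80):
Code 4899.02.97 is under a tariff-rate quota (threshold 3,665 pairs). In-quota: 3,665 pairs at 1%; over-quota: 1,922 pairs at 6.5%.
Pro-rata value split: in-quota = $1,097,286.80 × 3,665/5,587 = $719,806.00; over-quota = $1,097,286.80 − $719,806.00 = $377,480.80.
In-quota duty = $719,806.00 × 1% = $7,198.06. Over-quota duty = $377,480.80 × 6.5% = $24,536.25.
Line duty = $7,198.06 + $24,536.25 = $31,734.31.
Line 3 (8501.69.04, Meresta, 1,347 units, $250,124.43):
Base rate for 8501.69.04 is 15% + $0.38/unit.
Additional duty on 8501.69.04 from Meresta: +23.3%. Applied ad valorem rate: 15% + 23.3% = 38.3%.
Duty = $250,124.43 × 38.3% + 1,347 × $0.38 = $96,309.52.
Line 4 (4627.06.43, Lormark, 450 kg, $94,333.50):
Base rate for 4627.06.43 is $5.13/kg.
Origin Lormark is the FTA partner but 4627.06.43 is not on the preference list; base rate stands.
Duty = 450 × $5.13 = $2,308.50.
Total = $25,677.23 + $31,734.31 + $96,309.52 + $2,308.50 = $156,029.56.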